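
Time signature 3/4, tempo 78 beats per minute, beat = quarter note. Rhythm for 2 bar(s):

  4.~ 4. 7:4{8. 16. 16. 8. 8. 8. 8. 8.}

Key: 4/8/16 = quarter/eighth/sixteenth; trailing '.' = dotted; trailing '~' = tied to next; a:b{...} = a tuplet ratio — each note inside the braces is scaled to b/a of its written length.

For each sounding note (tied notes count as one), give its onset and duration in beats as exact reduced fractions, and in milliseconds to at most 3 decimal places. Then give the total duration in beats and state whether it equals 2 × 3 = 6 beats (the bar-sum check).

1) 0.0ms=0b +2307.692ms=3b
2) 2307.692ms=3b +329.67ms=3/7b
3) 2637.363ms=24/7b +164.835ms=3/14b
4) 2802.198ms=51/14b +164.835ms=3/14b
5) 2967.033ms=27/7b +329.67ms=3/7b
6) 3296.703ms=30/7b +329.67ms=3/7b
7) 3626.374ms=33/7b +329.67ms=3/7b
8) 3956.044ms=36/7b +329.67ms=3/7b
9) 4285.714ms=39/7b +329.67ms=3/7b
Σ=6b of 6 (78bpm 3/4) — PASS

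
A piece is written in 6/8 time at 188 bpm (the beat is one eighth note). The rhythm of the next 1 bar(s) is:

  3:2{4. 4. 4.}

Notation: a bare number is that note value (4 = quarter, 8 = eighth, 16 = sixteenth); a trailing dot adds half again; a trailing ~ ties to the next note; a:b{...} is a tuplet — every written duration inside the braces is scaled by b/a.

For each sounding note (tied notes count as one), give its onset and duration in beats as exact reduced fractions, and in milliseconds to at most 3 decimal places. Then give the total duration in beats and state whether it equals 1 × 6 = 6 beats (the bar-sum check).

1) 0.0ms=0b +638.298ms=2b
2) 638.298ms=2b +638.298ms=2b
3) 1276.596ms=4b +638.298ms=2b
Σ=6b of 6 (188bpm 6/8) — PASS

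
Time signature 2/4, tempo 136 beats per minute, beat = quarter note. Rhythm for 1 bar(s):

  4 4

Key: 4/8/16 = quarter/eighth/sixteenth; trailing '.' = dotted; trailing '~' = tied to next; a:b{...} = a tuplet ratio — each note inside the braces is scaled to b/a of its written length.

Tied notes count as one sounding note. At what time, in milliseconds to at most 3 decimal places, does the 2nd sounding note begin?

1. 0.0ms @ 0 + 441.176ms (1)
2. 441.176ms @ 1 + 441.176ms (1)

note 2 onset = 1b = 441.176ms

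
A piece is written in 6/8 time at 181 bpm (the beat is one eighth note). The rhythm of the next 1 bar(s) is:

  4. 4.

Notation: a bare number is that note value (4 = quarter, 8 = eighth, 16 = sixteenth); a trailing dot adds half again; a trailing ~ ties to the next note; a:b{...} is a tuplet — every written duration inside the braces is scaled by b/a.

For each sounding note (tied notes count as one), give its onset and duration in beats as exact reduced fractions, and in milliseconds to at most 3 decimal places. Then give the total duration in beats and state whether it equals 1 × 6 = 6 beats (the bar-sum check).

1) 0.0ms=0b +994.475ms=3b
2) 994.475ms=3b +994.475ms=3b
Σ=6b of 6 (181bpm 6/8) — PASS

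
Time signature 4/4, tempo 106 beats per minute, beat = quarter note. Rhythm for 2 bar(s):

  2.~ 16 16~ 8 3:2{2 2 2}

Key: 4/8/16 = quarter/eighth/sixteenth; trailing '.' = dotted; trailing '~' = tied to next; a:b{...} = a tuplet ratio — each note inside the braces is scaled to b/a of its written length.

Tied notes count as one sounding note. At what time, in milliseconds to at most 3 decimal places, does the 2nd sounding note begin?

1. 0.0ms @ 0 + 1839.623ms (13/4)
2. 1839.623ms @ 13/4 + 424.528ms (3/4)
3. 2264.151ms @ 4 + 754.717ms (4/3)
4. 3018.868ms @ 16/3 + 754.717ms (4/3)
5. 3773.585ms @ 20/3 + 754.717ms (4/3)

note 2 onset = 13/4b = 1839.623ms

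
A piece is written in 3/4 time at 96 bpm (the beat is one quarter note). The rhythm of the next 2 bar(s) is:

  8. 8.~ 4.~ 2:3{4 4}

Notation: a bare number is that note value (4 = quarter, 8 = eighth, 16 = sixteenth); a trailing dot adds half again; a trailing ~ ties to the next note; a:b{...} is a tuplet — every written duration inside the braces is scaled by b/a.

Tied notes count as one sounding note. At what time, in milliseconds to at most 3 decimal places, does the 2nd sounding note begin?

1. 0.0ms @ 0 + 468.75ms (3/4)
2. 468.75ms @ 3/4 + 2343.75ms (15/4)
3. 2812.5ms @ 9/2 + 937.5ms (3/2)

note 2 onset = 3/4b = 468.75ms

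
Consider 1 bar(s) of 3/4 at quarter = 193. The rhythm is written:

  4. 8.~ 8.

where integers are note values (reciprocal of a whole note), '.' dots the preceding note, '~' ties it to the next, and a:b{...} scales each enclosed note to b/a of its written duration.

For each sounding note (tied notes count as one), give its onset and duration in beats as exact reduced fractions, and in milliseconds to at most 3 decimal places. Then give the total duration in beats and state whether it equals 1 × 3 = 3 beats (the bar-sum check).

1) 0.0ms=0b +466.321ms=3/2b
2) 466.321ms=3/2b +466.321ms=3/2b
Σ=3b of 3 (193bpm 3/4) — PASS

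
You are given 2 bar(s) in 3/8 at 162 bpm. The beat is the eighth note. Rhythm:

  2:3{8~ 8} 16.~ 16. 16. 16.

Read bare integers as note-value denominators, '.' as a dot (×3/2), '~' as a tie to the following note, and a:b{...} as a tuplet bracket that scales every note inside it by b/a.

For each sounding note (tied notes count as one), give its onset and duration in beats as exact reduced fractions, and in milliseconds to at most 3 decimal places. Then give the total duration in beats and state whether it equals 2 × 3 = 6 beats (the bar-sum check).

1) 0.0ms=0b +1111.111ms=3b
2) 1111.111ms=3b +555.556ms=3/2b
3) 1666.667ms=9/2b +277.778ms=3/4b
4) 1944.444ms=21/4b +277.778ms=3/4b
Σ=6b of 6 (162bpm 3/8) — PASS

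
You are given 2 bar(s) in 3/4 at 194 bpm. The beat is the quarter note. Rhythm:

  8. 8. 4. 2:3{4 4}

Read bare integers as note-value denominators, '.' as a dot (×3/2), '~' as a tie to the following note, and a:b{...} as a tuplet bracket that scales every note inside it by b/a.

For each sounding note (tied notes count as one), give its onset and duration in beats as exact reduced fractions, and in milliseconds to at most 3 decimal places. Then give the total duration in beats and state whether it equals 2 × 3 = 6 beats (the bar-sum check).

1) 0.0ms=0b +231.959ms=3/4b
2) 231.959ms=3/4b +231.959ms=3/4b
3) 463.918ms=3/2b +463.918ms=3/2b
4) 927.835ms=3b +463.918ms=3/2b
5) 1391.753ms=9/2b +463.918ms=3/2b
Σ=6b of 6 (194bpm 3/4) — PASS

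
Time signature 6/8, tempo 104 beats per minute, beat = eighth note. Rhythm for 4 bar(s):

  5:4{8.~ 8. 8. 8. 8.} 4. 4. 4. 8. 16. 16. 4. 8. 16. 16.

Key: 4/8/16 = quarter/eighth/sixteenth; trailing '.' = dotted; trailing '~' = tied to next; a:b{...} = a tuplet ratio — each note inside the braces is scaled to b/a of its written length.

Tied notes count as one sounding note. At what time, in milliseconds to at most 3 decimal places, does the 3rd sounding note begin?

note 3 onset = 18/5b = 2076.923ms

1. 0.0ms @ 0 + 1384.615ms (12/5)
2. 1384.615ms @ 12/5 + 692.308ms (6/5)
3. 2076.923ms @ 18/5 + 692.308ms (6/5)
4. 2769.231ms @ 24/5 + 692.308ms (6/5)
5. 3461.538ms @ 6 + 1730.769ms (3)
6. 5192.308ms @ 9 + 1730.769ms (3)
7. 6923.077ms @ 12 + 1730.769ms (3)
8. 8653.846ms @ 15 + 865.385ms (3/2)
9. 9519.231ms @ 33/2 + 432.692ms (3/4)
10. 9951.923ms @ 69/4 + 432.692ms (3/4)
11. 10384.615ms @ 18 + 1730.769ms (3)
12. 12115.385ms @ 21 + 865.385ms (3/2)
13. 12980.769ms @ 45/2 + 432.692ms (3/4)
14. 13413.462ms @ 93/4 + 432.692ms (3/4)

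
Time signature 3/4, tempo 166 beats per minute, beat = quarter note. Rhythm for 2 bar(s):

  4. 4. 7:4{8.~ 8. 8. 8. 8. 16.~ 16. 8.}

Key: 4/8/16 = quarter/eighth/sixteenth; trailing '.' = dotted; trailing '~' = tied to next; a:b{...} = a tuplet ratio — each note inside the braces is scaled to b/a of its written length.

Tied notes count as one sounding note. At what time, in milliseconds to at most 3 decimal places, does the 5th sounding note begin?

note 5 onset = 30/7b = 1549.053ms

1. 0.0ms @ 0 + 542.169ms (3/2)
2. 542.169ms @ 3/2 + 542.169ms (3/2)
3. 1084.337ms @ 3 + 309.811ms (6/7)
4. 1394.148ms @ 27/7 + 154.905ms (3/7)
5. 1549.053ms @ 30/7 + 154.905ms (3/7)
6. 1703.959ms @ 33/7 + 154.905ms (3/7)
7. 1858.864ms @ 36/7 + 154.905ms (3/7)
8. 2013.769ms @ 39/7 + 154.905ms (3/7)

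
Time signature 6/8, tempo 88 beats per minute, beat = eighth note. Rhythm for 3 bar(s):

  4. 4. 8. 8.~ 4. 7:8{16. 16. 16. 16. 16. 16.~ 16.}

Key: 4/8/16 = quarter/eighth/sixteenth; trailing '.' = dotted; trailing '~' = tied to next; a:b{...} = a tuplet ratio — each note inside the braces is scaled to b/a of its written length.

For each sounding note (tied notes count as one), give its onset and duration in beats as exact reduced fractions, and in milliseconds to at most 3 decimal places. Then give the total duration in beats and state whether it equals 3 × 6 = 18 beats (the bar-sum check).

1) 0.0ms=0b +2045.455ms=3b
2) 2045.455ms=3b +2045.455ms=3b
3) 4090.909ms=6b +1022.727ms=3/2b
4) 5113.636ms=15/2b +3068.182ms=9/2b
5) 8181.818ms=12b +584.416ms=6/7b
6) 8766.234ms=90/7b +584.416ms=6/7b
7) 9350.649ms=96/7b +584.416ms=6/7b
8) 9935.065ms=102/7b +584.416ms=6/7b
9) 10519.481ms=108/7b +584.416ms=6/7b
10) 11103.896ms=114/7b +1168.831ms=12/7b
Σ=18b of 18 (88bpm 6/8) — PASS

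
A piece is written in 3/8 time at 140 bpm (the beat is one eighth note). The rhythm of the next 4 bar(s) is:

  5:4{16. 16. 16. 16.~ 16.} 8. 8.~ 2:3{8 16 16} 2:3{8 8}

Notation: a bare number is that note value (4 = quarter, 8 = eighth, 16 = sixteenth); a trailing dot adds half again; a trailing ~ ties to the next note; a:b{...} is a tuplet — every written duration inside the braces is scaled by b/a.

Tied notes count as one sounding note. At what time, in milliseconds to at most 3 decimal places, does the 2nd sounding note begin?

1. 0.0ms @ 0 + 257.143ms (3/5)
2. 257.143ms @ 3/5 + 257.143ms (3/5)
3. 514.286ms @ 6/5 + 257.143ms (3/5)
4. 771.429ms @ 9/5 + 514.286ms (6/5)
5. 1285.714ms @ 3 + 642.857ms (3/2)
6. 1928.571ms @ 9/2 + 1285.714ms (3)
7. 3214.286ms @ 15/2 + 321.429ms (3/4)
8. 3535.714ms @ 33/4 + 321.429ms (3/4)
9. 3857.143ms @ 9 + 642.857ms (3/2)
10. 4500.0ms @ 21/2 + 642.857ms (3/2)

note 2 onset = 3/5b = 257.143ms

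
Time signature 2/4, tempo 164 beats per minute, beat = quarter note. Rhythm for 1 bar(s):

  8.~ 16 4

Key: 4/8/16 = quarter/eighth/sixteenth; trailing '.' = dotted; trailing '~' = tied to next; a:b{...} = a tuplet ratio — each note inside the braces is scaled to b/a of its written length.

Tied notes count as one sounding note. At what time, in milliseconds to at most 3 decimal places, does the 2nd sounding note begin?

1. 0.0ms @ 0 + 365.854ms (1)
2. 365.854ms @ 1 + 365.854ms (1)

note 2 onset = 1b = 365.854ms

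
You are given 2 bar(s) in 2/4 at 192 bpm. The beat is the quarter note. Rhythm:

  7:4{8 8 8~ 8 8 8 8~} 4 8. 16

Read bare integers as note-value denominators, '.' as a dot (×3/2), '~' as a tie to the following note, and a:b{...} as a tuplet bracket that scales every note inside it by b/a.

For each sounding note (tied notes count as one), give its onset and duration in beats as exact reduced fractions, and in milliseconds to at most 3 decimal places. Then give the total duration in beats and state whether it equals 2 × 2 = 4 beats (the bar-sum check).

1) 0.0ms=0b +89.286ms=2/7b
2) 89.286ms=2/7b +89.286ms=2/7b
3) 178.571ms=4/7b +178.571ms=4/7b
4) 357.143ms=8/7b +89.286ms=2/7b
5) 446.429ms=10/7b +89.286ms=2/7b
6) 535.714ms=12/7b +401.786ms=9/7b
7) 937.5ms=3b +234.375ms=3/4b
8) 1171.875ms=15/4b +78.125ms=1/4b
Σ=4b of 4 (192bpm 2/4) — PASS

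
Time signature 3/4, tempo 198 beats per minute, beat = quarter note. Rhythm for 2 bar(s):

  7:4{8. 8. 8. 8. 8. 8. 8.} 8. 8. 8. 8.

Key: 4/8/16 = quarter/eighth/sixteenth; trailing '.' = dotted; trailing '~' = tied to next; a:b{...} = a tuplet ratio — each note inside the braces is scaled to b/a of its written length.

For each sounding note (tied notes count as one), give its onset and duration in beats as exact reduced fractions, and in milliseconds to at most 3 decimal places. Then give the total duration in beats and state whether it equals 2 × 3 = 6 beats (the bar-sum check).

1) 0.0ms=0b +129.87ms=3/7b
2) 129.87ms=3/7b +129.87ms=3/7b
3) 259.74ms=6/7b +129.87ms=3/7b
4) 389.61ms=9/7b +129.87ms=3/7b
5) 519.481ms=12/7b +129.87ms=3/7b
6) 649.351ms=15/7b +129.87ms=3/7b
7) 779.221ms=18/7b +129.87ms=3/7b
8) 909.091ms=3b +227.273ms=3/4b
9) 1136.364ms=15/4b +227.273ms=3/4b
10) 1363.636ms=9/2b +227.273ms=3/4b
11) 1590.909ms=21/4b +227.273ms=3/4b
Σ=6b of 6 (198bpm 3/4) — PASS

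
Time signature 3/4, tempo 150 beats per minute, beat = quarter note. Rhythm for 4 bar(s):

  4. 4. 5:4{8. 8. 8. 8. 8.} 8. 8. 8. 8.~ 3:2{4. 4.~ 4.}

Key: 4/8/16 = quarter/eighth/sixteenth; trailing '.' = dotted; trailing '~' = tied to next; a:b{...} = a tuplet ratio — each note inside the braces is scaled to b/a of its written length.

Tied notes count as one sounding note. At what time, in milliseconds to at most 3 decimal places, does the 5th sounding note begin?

1. 0.0ms @ 0 + 600.0ms (3/2)
2. 600.0ms @ 3/2 + 600.0ms (3/2)
3. 1200.0ms @ 3 + 240.0ms (3/5)
4. 1440.0ms @ 18/5 + 240.0ms (3/5)
5. 1680.0ms @ 21/5 + 240.0ms (3/5)
6. 1920.0ms @ 24/5 + 240.0ms (3/5)
7. 2160.0ms @ 27/5 + 240.0ms (3/5)
8. 2400.0ms @ 6 + 300.0ms (3/4)
9. 2700.0ms @ 27/4 + 300.0ms (3/4)
10. 3000.0ms @ 15/2 + 300.0ms (3/4)
11. 3300.0ms @ 33/4 + 700.0ms (7/4)
12. 4000.0ms @ 10 + 800.0ms (2)

note 5 onset = 21/5b = 1680.0ms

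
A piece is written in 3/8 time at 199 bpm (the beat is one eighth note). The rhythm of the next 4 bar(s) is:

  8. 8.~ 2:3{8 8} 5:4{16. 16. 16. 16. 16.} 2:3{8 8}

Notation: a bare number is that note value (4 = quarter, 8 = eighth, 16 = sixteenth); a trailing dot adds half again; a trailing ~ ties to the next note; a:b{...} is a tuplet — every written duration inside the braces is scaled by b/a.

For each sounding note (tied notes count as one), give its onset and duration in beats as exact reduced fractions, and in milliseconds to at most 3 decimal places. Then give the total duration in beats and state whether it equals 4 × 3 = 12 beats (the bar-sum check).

1) 0.0ms=0b +452.261ms=3/2b
2) 452.261ms=3/2b +904.523ms=3b
3) 1356.784ms=9/2b +452.261ms=3/2b
4) 1809.045ms=6b +180.905ms=3/5b
5) 1989.95ms=33/5b +180.905ms=3/5b
6) 2170.854ms=36/5b +180.905ms=3/5b
7) 2351.759ms=39/5b +180.905ms=3/5b
8) 2532.663ms=42/5b +180.905ms=3/5b
9) 2713.568ms=9b +452.261ms=3/2b
10) 3165.829ms=21/2b +452.261ms=3/2b
Σ=12b of 12 (199bpm 3/8) — PASS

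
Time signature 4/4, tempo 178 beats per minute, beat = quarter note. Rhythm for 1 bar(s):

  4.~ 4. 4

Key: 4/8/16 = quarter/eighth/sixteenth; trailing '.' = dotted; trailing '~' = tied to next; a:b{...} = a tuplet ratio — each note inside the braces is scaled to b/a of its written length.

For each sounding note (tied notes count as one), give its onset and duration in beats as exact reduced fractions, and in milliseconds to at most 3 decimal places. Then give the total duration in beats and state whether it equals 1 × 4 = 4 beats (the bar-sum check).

1) 0.0ms=0b +1011.236ms=3b
2) 1011.236ms=3b +337.079ms=1b
Σ=4b of 4 (178bpm 4/4) — PASS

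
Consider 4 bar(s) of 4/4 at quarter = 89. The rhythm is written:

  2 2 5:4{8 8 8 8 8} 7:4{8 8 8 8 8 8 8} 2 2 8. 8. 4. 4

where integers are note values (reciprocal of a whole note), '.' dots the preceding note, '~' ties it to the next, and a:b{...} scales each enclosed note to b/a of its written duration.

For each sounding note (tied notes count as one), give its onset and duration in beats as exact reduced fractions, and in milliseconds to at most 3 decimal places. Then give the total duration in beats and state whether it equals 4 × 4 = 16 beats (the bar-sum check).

1) 0.0ms=0b +1348.315ms=2b
2) 1348.315ms=2b +1348.315ms=2b
3) 2696.629ms=4b +269.663ms=2/5b
4) 2966.292ms=22/5b +269.663ms=2/5b
5) 3235.955ms=24/5b +269.663ms=2/5b
6) 3505.618ms=26/5b +269.663ms=2/5b
7) 3775.281ms=28/5b +269.663ms=2/5b
8) 4044.944ms=6b +192.616ms=2/7b
9) 4237.56ms=44/7b +192.616ms=2/7b
10) 4430.177ms=46/7b +192.616ms=2/7b
11) 4622.793ms=48/7b +192.616ms=2/7b
12) 4815.409ms=50/7b +192.616ms=2/7b
13) 5008.026ms=52/7b +192.616ms=2/7b
14) 5200.642ms=54/7b +192.616ms=2/7b
15) 5393.258ms=8b +1348.315ms=2b
16) 6741.573ms=10b +1348.315ms=2b
17) 8089.888ms=12b +505.618ms=3/4b
18) 8595.506ms=51/4b +505.618ms=3/4b
19) 9101.124ms=27/2b +1011.236ms=3/2b
20) 10112.36ms=15b +674.157ms=1b
Σ=16b of 16 (89bpm 4/4) — PASS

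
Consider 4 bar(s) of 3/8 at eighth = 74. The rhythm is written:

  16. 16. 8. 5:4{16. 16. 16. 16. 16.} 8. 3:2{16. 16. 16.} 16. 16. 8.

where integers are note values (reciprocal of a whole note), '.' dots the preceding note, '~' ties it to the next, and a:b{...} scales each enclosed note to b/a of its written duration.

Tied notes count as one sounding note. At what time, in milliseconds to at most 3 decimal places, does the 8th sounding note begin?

1. 0.0ms @ 0 + 608.108ms (3/4)
2. 608.108ms @ 3/4 + 608.108ms (3/4)
3. 1216.216ms @ 3/2 + 1216.216ms (3/2)
4. 2432.432ms @ 3 + 486.486ms (3/5)
5. 2918.919ms @ 18/5 + 486.486ms (3/5)
6. 3405.405ms @ 21/5 + 486.486ms (3/5)
7. 3891.892ms @ 24/5 + 486.486ms (3/5)
8. 4378.378ms @ 27/5 + 486.486ms (3/5)
9. 4864.865ms @ 6 + 1216.216ms (3/2)
10. 6081.081ms @ 15/2 + 405.405ms (1/2)
11. 6486.486ms @ 8 + 405.405ms (1/2)
12. 6891.892ms @ 17/2 + 405.405ms (1/2)
13. 7297.297ms @ 9 + 608.108ms (3/4)
14. 7905.405ms @ 39/4 + 608.108ms (3/4)
15. 8513.514ms @ 21/2 + 1216.216ms (3/2)

note 8 onset = 27/5b = 4378.378ms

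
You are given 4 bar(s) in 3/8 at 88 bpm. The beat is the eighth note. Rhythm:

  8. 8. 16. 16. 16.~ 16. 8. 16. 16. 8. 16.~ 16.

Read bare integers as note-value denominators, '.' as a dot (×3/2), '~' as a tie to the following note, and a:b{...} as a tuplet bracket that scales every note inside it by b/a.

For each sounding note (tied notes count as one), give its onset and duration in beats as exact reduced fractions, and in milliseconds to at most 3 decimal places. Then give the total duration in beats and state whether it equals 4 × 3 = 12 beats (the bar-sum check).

1) 0.0ms=0b +1022.727ms=3/2b
2) 1022.727ms=3/2b +1022.727ms=3/2b
3) 2045.455ms=3b +511.364ms=3/4b
4) 2556.818ms=15/4b +511.364ms=3/4b
5) 3068.182ms=9/2b +1022.727ms=3/2b
6) 4090.909ms=6b +1022.727ms=3/2b
7) 5113.636ms=15/2b +511.364ms=3/4b
8) 5625.0ms=33/4b +511.364ms=3/4b
9) 6136.364ms=9b +1022.727ms=3/2b
10) 7159.091ms=21/2b +1022.727ms=3/2b
Σ=12b of 12 (88bpm 3/8) — PASS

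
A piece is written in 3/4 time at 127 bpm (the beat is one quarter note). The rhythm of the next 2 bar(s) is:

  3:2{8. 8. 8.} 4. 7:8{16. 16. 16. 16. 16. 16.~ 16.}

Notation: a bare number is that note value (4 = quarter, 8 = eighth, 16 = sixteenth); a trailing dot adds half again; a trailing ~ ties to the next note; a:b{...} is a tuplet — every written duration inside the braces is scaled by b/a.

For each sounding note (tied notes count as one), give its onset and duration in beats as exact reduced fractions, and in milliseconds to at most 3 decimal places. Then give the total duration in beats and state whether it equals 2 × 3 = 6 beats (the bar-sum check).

1) 0.0ms=0b +236.22ms=1/2b
2) 236.22ms=1/2b +236.22ms=1/2b
3) 472.441ms=1b +236.22ms=1/2b
4) 708.661ms=3/2b +708.661ms=3/2b
5) 1417.323ms=3b +202.475ms=3/7b
6) 1619.798ms=24/7b +202.475ms=3/7b
7) 1822.272ms=27/7b +202.475ms=3/7b
8) 2024.747ms=30/7b +202.475ms=3/7b
9) 2227.222ms=33/7b +202.475ms=3/7b
10) 2429.696ms=36/7b +404.949ms=6/7b
Σ=6b of 6 (127bpm 3/4) — PASS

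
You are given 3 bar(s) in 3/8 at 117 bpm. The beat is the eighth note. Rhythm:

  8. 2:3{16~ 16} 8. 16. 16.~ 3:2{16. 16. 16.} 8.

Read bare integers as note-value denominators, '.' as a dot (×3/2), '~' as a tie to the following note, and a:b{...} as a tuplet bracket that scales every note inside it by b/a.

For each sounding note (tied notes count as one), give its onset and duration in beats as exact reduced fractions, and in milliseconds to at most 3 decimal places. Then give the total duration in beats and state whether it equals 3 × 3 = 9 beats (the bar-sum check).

1) 0.0ms=0b +769.231ms=3/2b
2) 769.231ms=3/2b +769.231ms=3/2b
3) 1538.462ms=3b +769.231ms=3/2b
4) 2307.692ms=9/2b +384.615ms=3/4b
5) 2692.308ms=21/4b +641.026ms=5/4b
6) 3333.333ms=13/2b +256.41ms=1/2b
7) 3589.744ms=7b +256.41ms=1/2b
8) 3846.154ms=15/2b +769.231ms=3/2b
Σ=9b of 9 (117bpm 3/8) — PASS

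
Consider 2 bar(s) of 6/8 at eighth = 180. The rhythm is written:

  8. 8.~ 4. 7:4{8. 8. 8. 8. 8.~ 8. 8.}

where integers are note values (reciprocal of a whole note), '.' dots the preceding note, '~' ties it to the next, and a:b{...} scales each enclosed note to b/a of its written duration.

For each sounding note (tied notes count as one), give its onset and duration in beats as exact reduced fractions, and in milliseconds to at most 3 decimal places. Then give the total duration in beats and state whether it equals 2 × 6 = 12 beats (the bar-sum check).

1) 0.0ms=0b +500.0ms=3/2b
2) 500.0ms=3/2b +1500.0ms=9/2b
3) 2000.0ms=6b +285.714ms=6/7b
4) 2285.714ms=48/7b +285.714ms=6/7b
5) 2571.429ms=54/7b +285.714ms=6/7b
6) 2857.143ms=60/7b +285.714ms=6/7b
7) 3142.857ms=66/7b +571.429ms=12/7b
8) 3714.286ms=78/7b +285.714ms=6/7b
Σ=12b of 12 (180bpm 6/8) — PASS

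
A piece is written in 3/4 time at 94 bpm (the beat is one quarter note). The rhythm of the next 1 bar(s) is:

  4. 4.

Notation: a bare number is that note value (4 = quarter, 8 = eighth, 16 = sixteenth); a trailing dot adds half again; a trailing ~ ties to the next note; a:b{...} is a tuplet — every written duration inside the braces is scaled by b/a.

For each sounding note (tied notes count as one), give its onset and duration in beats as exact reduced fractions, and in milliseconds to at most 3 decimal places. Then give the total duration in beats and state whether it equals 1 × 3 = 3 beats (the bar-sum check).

1) 0.0ms=0b +957.447ms=3/2b
2) 957.447ms=3/2b +957.447ms=3/2b
Σ=3b of 3 (94bpm 3/4) — PASS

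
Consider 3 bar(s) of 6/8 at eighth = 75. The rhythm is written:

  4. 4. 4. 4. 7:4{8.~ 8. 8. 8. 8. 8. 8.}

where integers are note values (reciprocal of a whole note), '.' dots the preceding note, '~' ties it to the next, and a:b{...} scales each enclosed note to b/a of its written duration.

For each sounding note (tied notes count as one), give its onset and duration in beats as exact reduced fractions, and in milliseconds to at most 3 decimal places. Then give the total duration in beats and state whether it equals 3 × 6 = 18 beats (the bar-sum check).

1) 0.0ms=0b +2400.0ms=3b
2) 2400.0ms=3b +2400.0ms=3b
3) 4800.0ms=6b +2400.0ms=3b
4) 7200.0ms=9b +2400.0ms=3b
5) 9600.0ms=12b +1371.429ms=12/7b
6) 10971.429ms=96/7b +685.714ms=6/7b
7) 11657.143ms=102/7b +685.714ms=6/7b
8) 12342.857ms=108/7b +685.714ms=6/7b
9) 13028.571ms=114/7b +685.714ms=6/7b
10) 13714.286ms=120/7b +685.714ms=6/7b
Σ=18b of 18 (75bpm 6/8) — PASS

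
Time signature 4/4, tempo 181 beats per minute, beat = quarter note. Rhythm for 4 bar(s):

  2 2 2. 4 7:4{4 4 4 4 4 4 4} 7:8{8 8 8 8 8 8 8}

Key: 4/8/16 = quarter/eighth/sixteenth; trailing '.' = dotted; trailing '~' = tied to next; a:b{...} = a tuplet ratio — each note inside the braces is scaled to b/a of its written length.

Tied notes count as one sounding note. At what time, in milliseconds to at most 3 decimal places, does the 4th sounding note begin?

1. 0.0ms @ 0 + 662.983ms (2)
2. 662.983ms @ 2 + 662.983ms (2)
3. 1325.967ms @ 4 + 994.475ms (3)
4. 2320.442ms @ 7 + 331.492ms (1)
5. 2651.934ms @ 8 + 189.424ms (4/7)
6. 2841.358ms @ 60/7 + 189.424ms (4/7)
7. 3030.781ms @ 64/7 + 189.424ms (4/7)
8. 3220.205ms @ 68/7 + 189.424ms (4/7)
9. 3409.629ms @ 72/7 + 189.424ms (4/7)
10. 3599.053ms @ 76/7 + 189.424ms (4/7)
11. 3788.477ms @ 80/7 + 189.424ms (4/7)
12. 3977.901ms @ 12 + 189.424ms (4/7)
13. 4167.324ms @ 88/7 + 189.424ms (4/7)
14. 4356.748ms @ 92/7 + 189.424ms (4/7)
15. 4546.172ms @ 96/7 + 189.424ms (4/7)
16. 4735.596ms @ 100/7 + 189.424ms (4/7)
17. 4925.02ms @ 104/7 + 189.424ms (4/7)
18. 5114.444ms @ 108/7 + 189.424ms (4/7)

note 4 onset = 7b = 2320.442ms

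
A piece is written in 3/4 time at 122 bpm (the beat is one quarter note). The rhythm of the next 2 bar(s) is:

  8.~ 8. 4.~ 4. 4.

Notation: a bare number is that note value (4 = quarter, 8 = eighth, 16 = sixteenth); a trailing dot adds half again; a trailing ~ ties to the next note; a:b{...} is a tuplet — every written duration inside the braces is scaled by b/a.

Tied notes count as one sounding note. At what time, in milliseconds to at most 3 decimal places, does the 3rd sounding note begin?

note 3 onset = 9/2b = 2213.115ms

1. 0.0ms @ 0 + 737.705ms (3/2)
2. 737.705ms @ 3/2 + 1475.41ms (3)
3. 2213.115ms @ 9/2 + 737.705ms (3/2)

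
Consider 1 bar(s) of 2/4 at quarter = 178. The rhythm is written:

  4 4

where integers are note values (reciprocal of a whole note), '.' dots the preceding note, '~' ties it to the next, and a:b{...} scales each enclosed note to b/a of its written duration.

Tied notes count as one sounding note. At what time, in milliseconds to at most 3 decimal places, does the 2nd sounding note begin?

note 2 onset = 1b = 337.079ms

1. 0.0ms @ 0 + 337.079ms (1)
2. 337.079ms @ 1 + 337.079ms (1)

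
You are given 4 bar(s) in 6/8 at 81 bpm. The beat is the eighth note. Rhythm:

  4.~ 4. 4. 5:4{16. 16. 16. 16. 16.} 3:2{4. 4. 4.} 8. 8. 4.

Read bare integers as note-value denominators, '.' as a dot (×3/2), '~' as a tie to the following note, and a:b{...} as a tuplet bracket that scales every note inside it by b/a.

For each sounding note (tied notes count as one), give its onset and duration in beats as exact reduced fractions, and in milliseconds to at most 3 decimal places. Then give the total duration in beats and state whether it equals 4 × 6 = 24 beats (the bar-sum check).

1) 0.0ms=0b +4444.444ms=6b
2) 4444.444ms=6b +2222.222ms=3b
3) 6666.667ms=9b +444.444ms=3/5b
4) 7111.111ms=48/5b +444.444ms=3/5b
5) 7555.556ms=51/5b +444.444ms=3/5b
6) 8000.0ms=54/5b +444.444ms=3/5b
7) 8444.444ms=57/5b +444.444ms=3/5b
8) 8888.889ms=12b +1481.481ms=2b
9) 10370.37ms=14b +1481.481ms=2b
10) 11851.852ms=16b +1481.481ms=2b
11) 13333.333ms=18b +1111.111ms=3/2b
12) 14444.444ms=39/2b +1111.111ms=3/2b
13) 15555.556ms=21b +2222.222ms=3b
Σ=24b of 24 (81bpm 6/8) — PASS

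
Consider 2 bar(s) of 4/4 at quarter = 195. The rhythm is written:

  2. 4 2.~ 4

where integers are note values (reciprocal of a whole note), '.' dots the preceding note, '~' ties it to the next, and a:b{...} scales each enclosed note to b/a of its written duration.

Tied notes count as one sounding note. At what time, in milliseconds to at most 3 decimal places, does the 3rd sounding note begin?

note 3 onset = 4b = 1230.769ms

1. 0.0ms @ 0 + 923.077ms (3)
2. 923.077ms @ 3 + 307.692ms (1)
3. 1230.769ms @ 4 + 1230.769ms (4)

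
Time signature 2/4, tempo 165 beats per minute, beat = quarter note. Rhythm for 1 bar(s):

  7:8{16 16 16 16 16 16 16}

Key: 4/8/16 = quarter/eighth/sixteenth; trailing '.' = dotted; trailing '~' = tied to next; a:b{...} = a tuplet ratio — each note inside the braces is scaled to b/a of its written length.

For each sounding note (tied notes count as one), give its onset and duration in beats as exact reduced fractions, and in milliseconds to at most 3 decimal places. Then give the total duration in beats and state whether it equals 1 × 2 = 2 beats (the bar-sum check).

1) 0.0ms=0b +103.896ms=2/7b
2) 103.896ms=2/7b +103.896ms=2/7b
3) 207.792ms=4/7b +103.896ms=2/7b
4) 311.688ms=6/7b +103.896ms=2/7b
5) 415.584ms=8/7b +103.896ms=2/7b
6) 519.481ms=10/7b +103.896ms=2/7b
7) 623.377ms=12/7b +103.896ms=2/7b
Σ=2b of 2 (165bpm 2/4) — PASS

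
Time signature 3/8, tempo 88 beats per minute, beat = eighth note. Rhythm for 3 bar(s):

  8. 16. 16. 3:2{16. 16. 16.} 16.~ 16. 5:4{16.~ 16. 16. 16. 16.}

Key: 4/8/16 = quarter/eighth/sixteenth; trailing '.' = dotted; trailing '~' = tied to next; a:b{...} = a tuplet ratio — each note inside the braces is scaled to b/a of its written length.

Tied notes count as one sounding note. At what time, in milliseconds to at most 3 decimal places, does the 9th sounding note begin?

1. 0.0ms @ 0 + 1022.727ms (3/2)
2. 1022.727ms @ 3/2 + 511.364ms (3/4)
3. 1534.091ms @ 9/4 + 511.364ms (3/4)
4. 2045.455ms @ 3 + 340.909ms (1/2)
5. 2386.364ms @ 7/2 + 340.909ms (1/2)
6. 2727.273ms @ 4 + 340.909ms (1/2)
7. 3068.182ms @ 9/2 + 1022.727ms (3/2)
8. 4090.909ms @ 6 + 818.182ms (6/5)
9. 4909.091ms @ 36/5 + 409.091ms (3/5)
10. 5318.182ms @ 39/5 + 409.091ms (3/5)
11. 5727.273ms @ 42/5 + 409.091ms (3/5)

note 9 onset = 36/5b = 4909.091ms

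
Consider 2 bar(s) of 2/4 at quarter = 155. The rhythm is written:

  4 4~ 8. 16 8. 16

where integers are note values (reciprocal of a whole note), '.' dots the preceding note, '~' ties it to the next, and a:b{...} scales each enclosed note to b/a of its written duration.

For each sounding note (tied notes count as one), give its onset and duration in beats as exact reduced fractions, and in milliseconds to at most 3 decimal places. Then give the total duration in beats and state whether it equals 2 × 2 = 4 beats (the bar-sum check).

1) 0.0ms=0b +387.097ms=1b
2) 387.097ms=1b +677.419ms=7/4b
3) 1064.516ms=11/4b +96.774ms=1/4b
4) 1161.29ms=3b +290.323ms=3/4b
5) 1451.613ms=15/4b +96.774ms=1/4b
Σ=4b of 4 (155bpm 2/4) — PASS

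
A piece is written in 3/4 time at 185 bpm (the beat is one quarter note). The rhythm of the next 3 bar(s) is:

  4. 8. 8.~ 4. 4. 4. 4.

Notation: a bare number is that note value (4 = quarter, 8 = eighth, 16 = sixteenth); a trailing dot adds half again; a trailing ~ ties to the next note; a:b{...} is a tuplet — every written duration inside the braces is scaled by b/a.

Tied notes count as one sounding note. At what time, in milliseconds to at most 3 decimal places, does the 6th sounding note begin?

note 6 onset = 15/2b = 2432.432ms

1. 0.0ms @ 0 + 486.486ms (3/2)
2. 486.486ms @ 3/2 + 243.243ms (3/4)
3. 729.73ms @ 9/4 + 729.73ms (9/4)
4. 1459.459ms @ 9/2 + 486.486ms (3/2)
5. 1945.946ms @ 6 + 486.486ms (3/2)
6. 2432.432ms @ 15/2 + 486.486ms (3/2)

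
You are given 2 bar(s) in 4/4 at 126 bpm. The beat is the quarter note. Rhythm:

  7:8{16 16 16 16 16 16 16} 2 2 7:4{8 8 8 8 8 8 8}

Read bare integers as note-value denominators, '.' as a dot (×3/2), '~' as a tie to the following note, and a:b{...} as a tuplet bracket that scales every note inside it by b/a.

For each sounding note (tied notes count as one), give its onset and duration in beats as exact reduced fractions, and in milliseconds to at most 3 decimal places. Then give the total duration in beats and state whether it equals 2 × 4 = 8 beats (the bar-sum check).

1) 0.0ms=0b +136.054ms=2/7b
2) 136.054ms=2/7b +136.054ms=2/7b
3) 272.109ms=4/7b +136.054ms=2/7b
4) 408.163ms=6/7b +136.054ms=2/7b
5) 544.218ms=8/7b +136.054ms=2/7b
6) 680.272ms=10/7b +136.054ms=2/7b
7) 816.327ms=12/7b +136.054ms=2/7b
8) 952.381ms=2b +952.381ms=2b
9) 1904.762ms=4b +952.381ms=2b
10) 2857.143ms=6b +136.054ms=2/7b
11) 2993.197ms=44/7b +136.054ms=2/7b
12) 3129.252ms=46/7b +136.054ms=2/7b
13) 3265.306ms=48/7b +136.054ms=2/7b
14) 3401.361ms=50/7b +136.054ms=2/7b
15) 3537.415ms=52/7b +136.054ms=2/7b
16) 3673.469ms=54/7b +136.054ms=2/7b
Σ=8b of 8 (126bpm 4/4) — PASS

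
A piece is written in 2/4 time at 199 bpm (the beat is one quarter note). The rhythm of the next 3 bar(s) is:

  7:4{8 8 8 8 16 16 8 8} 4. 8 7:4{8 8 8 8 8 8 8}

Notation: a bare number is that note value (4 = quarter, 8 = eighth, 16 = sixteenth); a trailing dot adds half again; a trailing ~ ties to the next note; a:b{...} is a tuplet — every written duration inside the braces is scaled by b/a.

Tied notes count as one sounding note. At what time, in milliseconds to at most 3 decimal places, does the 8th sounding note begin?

note 8 onset = 12/7b = 516.87ms

1. 0.0ms @ 0 + 86.145ms (2/7)
2. 86.145ms @ 2/7 + 86.145ms (2/7)
3. 172.29ms @ 4/7 + 86.145ms (2/7)
4. 258.435ms @ 6/7 + 86.145ms (2/7)
5. 344.58ms @ 8/7 + 43.073ms (1/7)
6. 387.653ms @ 9/7 + 43.073ms (1/7)
7. 430.725ms @ 10/7 + 86.145ms (2/7)
8. 516.87ms @ 12/7 + 86.145ms (2/7)
9. 603.015ms @ 2 + 452.261ms (3/2)
10. 1055.276ms @ 7/2 + 150.754ms (1/2)
11. 1206.03ms @ 4 + 86.145ms (2/7)
12. 1292.175ms @ 30/7 + 86.145ms (2/7)
13. 1378.32ms @ 32/7 + 86.145ms (2/7)
14. 1464.465ms @ 34/7 + 86.145ms (2/7)
15. 1550.61ms @ 36/7 + 86.145ms (2/7)
16. 1636.755ms @ 38/7 + 86.145ms (2/7)
17. 1722.9ms @ 40/7 + 86.145ms (2/7)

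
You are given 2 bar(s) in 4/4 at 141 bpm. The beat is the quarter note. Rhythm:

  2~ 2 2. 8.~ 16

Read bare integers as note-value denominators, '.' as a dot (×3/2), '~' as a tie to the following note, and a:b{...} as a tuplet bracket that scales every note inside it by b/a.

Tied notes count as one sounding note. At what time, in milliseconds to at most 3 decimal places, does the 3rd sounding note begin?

note 3 onset = 7b = 2978.723ms

1. 0.0ms @ 0 + 1702.128ms (4)
2. 1702.128ms @ 4 + 1276.596ms (3)
3. 2978.723ms @ 7 + 425.532ms (1)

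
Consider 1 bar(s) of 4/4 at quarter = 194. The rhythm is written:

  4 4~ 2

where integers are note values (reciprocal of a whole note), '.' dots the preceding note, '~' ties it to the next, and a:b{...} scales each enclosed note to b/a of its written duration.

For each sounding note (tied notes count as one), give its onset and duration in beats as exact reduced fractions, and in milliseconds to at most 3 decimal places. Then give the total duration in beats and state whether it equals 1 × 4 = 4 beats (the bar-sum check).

1) 0.0ms=0b +309.278ms=1b
2) 309.278ms=1b +927.835ms=3b
Σ=4b of 4 (194bpm 4/4) — PASS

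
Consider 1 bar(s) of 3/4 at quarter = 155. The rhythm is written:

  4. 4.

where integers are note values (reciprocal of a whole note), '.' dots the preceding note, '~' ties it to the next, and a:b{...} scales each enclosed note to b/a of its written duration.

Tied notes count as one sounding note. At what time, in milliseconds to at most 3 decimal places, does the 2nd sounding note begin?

1. 0.0ms @ 0 + 580.645ms (3/2)
2. 580.645ms @ 3/2 + 580.645ms (3/2)

note 2 onset = 3/2b = 580.645ms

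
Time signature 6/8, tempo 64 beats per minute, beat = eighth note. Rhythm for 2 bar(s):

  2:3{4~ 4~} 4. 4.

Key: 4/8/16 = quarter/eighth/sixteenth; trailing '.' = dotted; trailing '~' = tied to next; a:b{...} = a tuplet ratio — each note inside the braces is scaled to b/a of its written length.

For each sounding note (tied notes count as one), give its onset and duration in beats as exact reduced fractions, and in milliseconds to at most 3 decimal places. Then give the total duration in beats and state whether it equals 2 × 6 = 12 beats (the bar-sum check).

1) 0.0ms=0b +8437.5ms=9b
2) 8437.5ms=9b +2812.5ms=3b
Σ=12b of 12 (64bpm 6/8) — PASS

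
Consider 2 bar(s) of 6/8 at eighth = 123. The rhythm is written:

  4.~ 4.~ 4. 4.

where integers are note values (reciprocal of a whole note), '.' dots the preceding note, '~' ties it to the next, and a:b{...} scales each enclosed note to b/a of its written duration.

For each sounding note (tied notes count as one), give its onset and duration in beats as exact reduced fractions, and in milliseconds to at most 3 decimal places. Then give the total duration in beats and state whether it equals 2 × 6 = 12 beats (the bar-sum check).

1) 0.0ms=0b +4390.244ms=9b
2) 4390.244ms=9b +1463.415ms=3b
Σ=12b of 12 (123bpm 6/8) — PASS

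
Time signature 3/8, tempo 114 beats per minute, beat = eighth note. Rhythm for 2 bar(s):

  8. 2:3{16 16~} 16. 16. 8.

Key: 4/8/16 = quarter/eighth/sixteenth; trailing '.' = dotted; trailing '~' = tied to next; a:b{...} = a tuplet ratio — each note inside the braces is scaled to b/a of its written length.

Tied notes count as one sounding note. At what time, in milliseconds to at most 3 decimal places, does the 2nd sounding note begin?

note 2 onset = 3/2b = 789.474ms

1. 0.0ms @ 0 + 789.474ms (3/2)
2. 789.474ms @ 3/2 + 394.737ms (3/4)
3. 1184.211ms @ 9/4 + 789.474ms (3/2)
4. 1973.684ms @ 15/4 + 394.737ms (3/4)
5. 2368.421ms @ 9/2 + 789.474ms (3/2)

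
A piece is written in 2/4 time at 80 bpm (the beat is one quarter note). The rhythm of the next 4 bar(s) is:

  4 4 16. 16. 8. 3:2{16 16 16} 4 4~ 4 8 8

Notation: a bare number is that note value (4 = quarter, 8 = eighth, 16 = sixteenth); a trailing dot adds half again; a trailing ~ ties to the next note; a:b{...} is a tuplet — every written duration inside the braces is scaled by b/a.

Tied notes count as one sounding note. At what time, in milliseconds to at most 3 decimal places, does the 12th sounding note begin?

note 12 onset = 15/2b = 5625.0ms

1. 0.0ms @ 0 + 750.0ms (1)
2. 750.0ms @ 1 + 750.0ms (1)
3. 1500.0ms @ 2 + 281.25ms (3/8)
4. 1781.25ms @ 19/8 + 281.25ms (3/8)
5. 2062.5ms @ 11/4 + 562.5ms (3/4)
6. 2625.0ms @ 7/2 + 125.0ms (1/6)
7. 2750.0ms @ 11/3 + 125.0ms (1/6)
8. 2875.0ms @ 23/6 + 125.0ms (1/6)
9. 3000.0ms @ 4 + 750.0ms (1)
10. 3750.0ms @ 5 + 1500.0ms (2)
11. 5250.0ms @ 7 + 375.0ms (1/2)
12. 5625.0ms @ 15/2 + 375.0ms (1/2)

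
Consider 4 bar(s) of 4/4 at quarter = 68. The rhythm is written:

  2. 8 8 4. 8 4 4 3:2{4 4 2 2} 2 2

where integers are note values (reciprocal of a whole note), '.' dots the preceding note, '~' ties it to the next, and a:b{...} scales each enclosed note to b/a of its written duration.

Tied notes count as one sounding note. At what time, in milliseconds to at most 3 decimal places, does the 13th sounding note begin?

note 13 onset = 14b = 12352.941ms

1. 0.0ms @ 0 + 2647.059ms (3)
2. 2647.059ms @ 3 + 441.176ms (1/2)
3. 3088.235ms @ 7/2 + 441.176ms (1/2)
4. 3529.412ms @ 4 + 1323.529ms (3/2)
5. 4852.941ms @ 11/2 + 441.176ms (1/2)
6. 5294.118ms @ 6 + 882.353ms (1)
7. 6176.471ms @ 7 + 882.353ms (1)
8. 7058.824ms @ 8 + 588.235ms (2/3)
9. 7647.059ms @ 26/3 + 588.235ms (2/3)
10. 8235.294ms @ 28/3 + 1176.471ms (4/3)
11. 9411.765ms @ 32/3 + 1176.471ms (4/3)
12. 10588.235ms @ 12 + 1764.706ms (2)
13. 12352.941ms @ 14 + 1764.706ms (2)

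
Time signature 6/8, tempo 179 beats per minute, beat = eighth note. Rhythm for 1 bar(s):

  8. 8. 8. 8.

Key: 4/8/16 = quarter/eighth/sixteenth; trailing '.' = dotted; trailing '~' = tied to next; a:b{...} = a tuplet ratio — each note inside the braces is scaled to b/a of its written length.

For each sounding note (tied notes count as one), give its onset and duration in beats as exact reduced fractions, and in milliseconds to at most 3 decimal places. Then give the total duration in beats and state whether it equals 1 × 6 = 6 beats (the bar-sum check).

1) 0.0ms=0b +502.793ms=3/2b
2) 502.793ms=3/2b +502.793ms=3/2b
3) 1005.587ms=3b +502.793ms=3/2b
4) 1508.38ms=9/2b +502.793ms=3/2b
Σ=6b of 6 (179bpm 6/8) — PASS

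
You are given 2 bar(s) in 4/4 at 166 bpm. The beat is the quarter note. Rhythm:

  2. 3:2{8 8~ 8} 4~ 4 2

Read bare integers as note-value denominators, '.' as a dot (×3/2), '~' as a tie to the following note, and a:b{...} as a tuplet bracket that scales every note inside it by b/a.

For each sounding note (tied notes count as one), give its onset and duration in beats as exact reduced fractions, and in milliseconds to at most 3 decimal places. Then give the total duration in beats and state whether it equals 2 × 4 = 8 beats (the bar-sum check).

1) 0.0ms=0b +1084.337ms=3b
2) 1084.337ms=3b +120.482ms=1/3b
3) 1204.819ms=10/3b +240.964ms=2/3b
4) 1445.783ms=4b +722.892ms=2b
5) 2168.675ms=6b +722.892ms=2b
Σ=8b of 8 (166bpm 4/4) — PASS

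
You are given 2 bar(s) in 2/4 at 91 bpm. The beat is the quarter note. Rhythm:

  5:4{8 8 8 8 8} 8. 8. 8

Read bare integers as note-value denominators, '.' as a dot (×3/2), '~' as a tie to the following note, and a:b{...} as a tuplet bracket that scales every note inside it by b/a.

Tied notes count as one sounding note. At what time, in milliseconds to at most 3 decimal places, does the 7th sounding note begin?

note 7 onset = 11/4b = 1813.187ms

1. 0.0ms @ 0 + 263.736ms (2/5)
2. 263.736ms @ 2/5 + 263.736ms (2/5)
3. 527.473ms @ 4/5 + 263.736ms (2/5)
4. 791.209ms @ 6/5 + 263.736ms (2/5)
5. 1054.945ms @ 8/5 + 263.736ms (2/5)
6. 1318.681ms @ 2 + 494.505ms (3/4)
7. 1813.187ms @ 11/4 + 494.505ms (3/4)
8. 2307.692ms @ 7/2 + 329.67ms (1/2)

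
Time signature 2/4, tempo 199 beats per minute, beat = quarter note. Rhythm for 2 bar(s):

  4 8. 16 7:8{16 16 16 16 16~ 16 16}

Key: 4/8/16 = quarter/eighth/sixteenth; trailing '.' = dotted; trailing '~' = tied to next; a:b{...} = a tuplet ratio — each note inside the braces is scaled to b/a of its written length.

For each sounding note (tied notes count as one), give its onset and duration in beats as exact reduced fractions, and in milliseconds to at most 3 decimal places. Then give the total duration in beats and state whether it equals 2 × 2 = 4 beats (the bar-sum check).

1) 0.0ms=0b +301.508ms=1b
2) 301.508ms=1b +226.131ms=3/4b
3) 527.638ms=7/4b +75.377ms=1/4b
4) 603.015ms=2b +86.145ms=2/7b
5) 689.16ms=16/7b +86.145ms=2/7b
6) 775.305ms=18/7b +86.145ms=2/7b
7) 861.45ms=20/7b +86.145ms=2/7b
8) 947.595ms=22/7b +172.29ms=4/7b
9) 1119.885ms=26/7b +86.145ms=2/7b
Σ=4b of 4 (199bpm 2/4) — PASS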